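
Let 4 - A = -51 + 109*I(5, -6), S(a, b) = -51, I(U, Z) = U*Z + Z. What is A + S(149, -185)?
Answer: 3928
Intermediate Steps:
I(U, Z) = Z + U*Z
A = 3979 (A = 4 - (-51 + 109*(-6*(1 + 5))) = 4 - (-51 + 109*(-6*6)) = 4 - (-51 + 109*(-36)) = 4 - (-51 - 3924) = 4 - 1*(-3975) = 4 + 3975 = 3979)
A + S(149, -185) = 3979 - 51 = 3928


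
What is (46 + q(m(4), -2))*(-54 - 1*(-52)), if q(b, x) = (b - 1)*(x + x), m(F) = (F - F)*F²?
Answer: -100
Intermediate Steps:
m(F) = 0 (m(F) = 0*F² = 0)
q(b, x) = 2*x*(-1 + b) (q(b, x) = (-1 + b)*(2*x) = 2*x*(-1 + b))
(46 + q(m(4), -2))*(-54 - 1*(-52)) = (46 + 2*(-2)*(-1 + 0))*(-54 - 1*(-52)) = (46 + 2*(-2)*(-1))*(-54 + 52) = (46 + 4)*(-2) = 50*(-2) = -100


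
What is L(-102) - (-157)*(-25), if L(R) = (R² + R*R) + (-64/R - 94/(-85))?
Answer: 253271/15 ≈ 16885.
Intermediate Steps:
L(R) = 94/85 - 64/R + 2*R² (L(R) = (R² + R²) + (-64/R - 94*(-1/85)) = 2*R² + (-64/R + 94/85) = 2*R² + (94/85 - 64/R) = 94/85 - 64/R + 2*R²)
L(-102) - (-157)*(-25) = (94/85 - 64/(-102) + 2*(-102)²) - (-157)*(-25) = (94/85 - 64*(-1/102) + 2*10404) - 1*3925 = (94/85 + 32/51 + 20808) - 3925 = 312146/15 - 3925 = 253271/15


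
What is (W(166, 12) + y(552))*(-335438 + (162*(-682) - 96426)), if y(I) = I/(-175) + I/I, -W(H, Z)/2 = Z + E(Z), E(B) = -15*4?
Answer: -8906981204/175 ≈ -5.0897e+7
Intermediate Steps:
E(B) = -60 (E(B) = -3*20 = -60)
W(H, Z) = 120 - 2*Z (W(H, Z) = -2*(Z - 60) = -2*(-60 + Z) = 120 - 2*Z)
y(I) = 1 - I/175 (y(I) = I*(-1/175) + 1 = -I/175 + 1 = 1 - I/175)
(W(166, 12) + y(552))*(-335438 + (162*(-682) - 96426)) = ((120 - 2*12) + (1 - 1/175*552))*(-335438 + (162*(-682) - 96426)) = ((120 - 24) + (1 - 552/175))*(-335438 + (-110484 - 96426)) = (96 - 377/175)*(-335438 - 206910) = (16423/175)*(-542348) = -8906981204/175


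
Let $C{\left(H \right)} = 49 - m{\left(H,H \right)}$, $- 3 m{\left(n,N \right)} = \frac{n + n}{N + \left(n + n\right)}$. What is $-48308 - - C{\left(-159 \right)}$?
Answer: $- \frac{434329}{9} \approx -48259.0$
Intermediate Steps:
$m{\left(n,N \right)} = - \frac{2 n}{3 \left(N + 2 n\right)}$ ($m{\left(n,N \right)} = - \frac{\left(n + n\right) \frac{1}{N + \left(n + n\right)}}{3} = - \frac{2 n \frac{1}{N + 2 n}}{3} = - \frac{2 n}{3 \left(N + 2 n\right)}$)
$C{\left(H \right)} = \frac{443}{9}$ ($C{\left(H \right)} = 49 - - \frac{2 H}{3 H + 6 H} = 49 - - \frac{2 H}{9 H} = 49 - - 2 H \frac{1}{9 H} = 49 - - \frac{2}{9} = 49 + \frac{2}{9} = \frac{443}{9}$)
$-48308 - - C{\left(-159 \right)} = -48308 - \left(-1\right) \frac{443}{9} = -48308 - - \frac{443}{9} = -48308 + \frac{443}{9} = - \frac{434329}{9}$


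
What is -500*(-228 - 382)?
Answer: 305000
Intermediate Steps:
-500*(-228 - 382) = -500*(-610) = 305000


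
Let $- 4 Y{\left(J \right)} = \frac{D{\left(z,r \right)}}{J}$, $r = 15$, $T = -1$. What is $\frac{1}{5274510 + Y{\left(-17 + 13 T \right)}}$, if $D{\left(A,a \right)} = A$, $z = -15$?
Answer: $\frac{8}{42196079} \approx 1.8959 \cdot 10^{-7}$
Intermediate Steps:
$Y{\left(J \right)} = \frac{15}{4 J}$ ($Y{\left(J \right)} = - \frac{\left(-15\right) \frac{1}{J}}{4} = \frac{15}{4 J}$)
$\frac{1}{5274510 + Y{\left(-17 + 13 T \right)}} = \frac{1}{5274510 + \frac{15}{4 \left(-17 + 13 \left(-1\right)\right)}} = \frac{1}{5274510 + \frac{15}{4 \left(-17 - 13\right)}} = \frac{1}{5274510 + \frac{15}{4 \left(-30\right)}} = \frac{1}{5274510 + \frac{15}{4} \left(- \frac{1}{30}\right)} = \frac{1}{5274510 - \frac{1}{8}} = \frac{1}{\frac{42196079}{8}} = \frac{8}{42196079}$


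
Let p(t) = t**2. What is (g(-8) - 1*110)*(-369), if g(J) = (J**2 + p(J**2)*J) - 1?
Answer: 12108735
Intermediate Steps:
g(J) = -1 + J**2 + J**5 (g(J) = (J**2 + (J**2)**2*J) - 1 = (J**2 + J**4*J) - 1 = (J**2 + J**5) - 1 = -1 + J**2 + J**5)
(g(-8) - 1*110)*(-369) = ((-1 + (-8)**2 + (-8)**5) - 1*110)*(-369) = ((-1 + 64 - 32768) - 110)*(-369) = (-32705 - 110)*(-369) = -32815*(-369) = 12108735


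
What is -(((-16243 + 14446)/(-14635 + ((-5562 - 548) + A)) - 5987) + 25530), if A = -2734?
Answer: -458851894/23479 ≈ -19543.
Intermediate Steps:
-(((-16243 + 14446)/(-14635 + ((-5562 - 548) + A)) - 5987) + 25530) = -(((-16243 + 14446)/(-14635 + ((-5562 - 548) - 2734)) - 5987) + 25530) = -((-1797/(-14635 + (-6110 - 2734)) - 5987) + 25530) = -((-1797/(-14635 - 8844) - 5987) + 25530) = -((-1797/(-23479) - 5987) + 25530) = -((-1797*(-1/23479) - 5987) + 25530) = -((1797/23479 - 5987) + 25530) = -(-140566976/23479 + 25530) = -1*458851894/23479 = -458851894/23479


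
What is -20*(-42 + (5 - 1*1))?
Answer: 760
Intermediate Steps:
-20*(-42 + (5 - 1*1)) = -20*(-42 + (5 - 1)) = -20*(-42 + 4) = -20*(-38) = 760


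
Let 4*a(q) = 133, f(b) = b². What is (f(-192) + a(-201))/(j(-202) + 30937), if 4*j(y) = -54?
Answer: 147589/123694 ≈ 1.1932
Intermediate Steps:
j(y) = -27/2 (j(y) = (¼)*(-54) = -27/2)
a(q) = 133/4 (a(q) = (¼)*133 = 133/4)
(f(-192) + a(-201))/(j(-202) + 30937) = ((-192)² + 133/4)/(-27/2 + 30937) = (36864 + 133/4)/(61847/2) = (147589/4)*(2/61847) = 147589/123694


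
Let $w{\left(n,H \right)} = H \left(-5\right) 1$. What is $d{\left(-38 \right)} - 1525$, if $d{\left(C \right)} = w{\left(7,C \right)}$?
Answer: $-1335$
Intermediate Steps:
$w{\left(n,H \right)} = - 5 H$ ($w{\left(n,H \right)} = - 5 H 1 = - 5 H$)
$d{\left(C \right)} = - 5 C$
$d{\left(-38 \right)} - 1525 = \left(-5\right) \left(-38\right) - 1525 = 190 - 1525 = -1335$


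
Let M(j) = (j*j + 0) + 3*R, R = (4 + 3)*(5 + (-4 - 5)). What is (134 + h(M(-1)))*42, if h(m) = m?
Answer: 2142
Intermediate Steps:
R = -28 (R = 7*(5 - 9) = 7*(-4) = -28)
M(j) = -84 + j² (M(j) = (j*j + 0) + 3*(-28) = (j² + 0) - 84 = j² - 84 = -84 + j²)
(134 + h(M(-1)))*42 = (134 + (-84 + (-1)²))*42 = (134 + (-84 + 1))*42 = (134 - 83)*42 = 51*42 = 2142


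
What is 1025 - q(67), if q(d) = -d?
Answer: 1092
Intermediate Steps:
1025 - q(67) = 1025 - (-1)*67 = 1025 - 1*(-67) = 1025 + 67 = 1092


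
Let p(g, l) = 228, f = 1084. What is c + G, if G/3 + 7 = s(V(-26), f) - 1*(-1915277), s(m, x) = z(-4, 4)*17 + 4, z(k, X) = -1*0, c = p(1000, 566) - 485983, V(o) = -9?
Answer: 5260067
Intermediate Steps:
c = -485755 (c = 228 - 485983 = -485755)
z(k, X) = 0
s(m, x) = 4 (s(m, x) = 0*17 + 4 = 0 + 4 = 4)
G = 5745822 (G = -21 + 3*(4 - 1*(-1915277)) = -21 + 3*(4 + 1915277) = -21 + 3*1915281 = -21 + 5745843 = 5745822)
c + G = -485755 + 5745822 = 5260067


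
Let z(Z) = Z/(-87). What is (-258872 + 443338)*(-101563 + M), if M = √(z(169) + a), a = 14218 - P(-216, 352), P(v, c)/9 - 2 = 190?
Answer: -18734920358 + 184466*√94522107/87 ≈ -1.8714e+10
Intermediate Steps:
z(Z) = -Z/87 (z(Z) = Z*(-1/87) = -Z/87)
P(v, c) = 1728 (P(v, c) = 18 + 9*190 = 18 + 1710 = 1728)
a = 12490 (a = 14218 - 1*1728 = 14218 - 1728 = 12490)
M = √94522107/87 (M = √(-1/87*169 + 12490) = √(-169/87 + 12490) = √(1086461/87) = √94522107/87 ≈ 111.75)
(-258872 + 443338)*(-101563 + M) = (-258872 + 443338)*(-101563 + √94522107/87) = 184466*(-101563 + √94522107/87) = -18734920358 + 184466*√94522107/87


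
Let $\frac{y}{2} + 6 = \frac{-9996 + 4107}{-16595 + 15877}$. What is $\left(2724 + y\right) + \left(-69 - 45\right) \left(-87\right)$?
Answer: $\frac{4540059}{359} \approx 12646.0$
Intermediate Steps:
$y = \frac{1581}{359}$ ($y = -12 + 2 \frac{-9996 + 4107}{-16595 + 15877} = -12 + 2 \left(- \frac{5889}{-718}\right) = -12 + 2 \left(\left(-5889\right) \left(- \frac{1}{718}\right)\right) = -12 + 2 \cdot \frac{5889}{718} = -12 + \frac{5889}{359} = \frac{1581}{359} \approx 4.4039$)
$\left(2724 + y\right) + \left(-69 - 45\right) \left(-87\right) = \left(2724 + \frac{1581}{359}\right) + \left(-69 - 45\right) \left(-87\right) = \frac{979497}{359} - -9918 = \frac{979497}{359} + 9918 = \frac{4540059}{359}$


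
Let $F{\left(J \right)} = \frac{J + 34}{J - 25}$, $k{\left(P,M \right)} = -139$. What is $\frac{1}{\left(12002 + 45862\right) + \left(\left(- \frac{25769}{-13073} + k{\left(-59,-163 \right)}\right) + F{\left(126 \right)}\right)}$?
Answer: $\frac{1320373}{76223225774} \approx 1.7322 \cdot 10^{-5}$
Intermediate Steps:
$F{\left(J \right)} = \frac{34 + J}{-25 + J}$
$\frac{1}{\left(12002 + 45862\right) + \left(\left(- \frac{25769}{-13073} + k{\left(-59,-163 \right)}\right) + F{\left(126 \right)}\right)} = \frac{1}{\left(12002 + 45862\right) - \left(139 - \frac{25769}{13073} - \frac{34 + 126}{-25 + 126}\right)} = \frac{1}{57864 + \left(\left(\left(-25769\right) \left(- \frac{1}{13073}\right) - 139\right) + \frac{1}{101} \cdot 160\right)} = \frac{1}{57864 + \left(\left(\frac{25769}{13073} - 139\right) + \frac{1}{101} \cdot 160\right)} = \frac{1}{57864 + \left(- \frac{1791378}{13073} + \frac{160}{101}\right)} = \frac{1}{57864 - \frac{178837498}{1320373}} = \frac{1}{\frac{76223225774}{1320373}} = \frac{1320373}{76223225774}$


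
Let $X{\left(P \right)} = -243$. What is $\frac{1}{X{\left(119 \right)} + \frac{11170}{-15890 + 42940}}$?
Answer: $- \frac{2705}{656198} \approx -0.0041222$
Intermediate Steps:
$\frac{1}{X{\left(119 \right)} + \frac{11170}{-15890 + 42940}} = \frac{1}{-243 + \frac{11170}{-15890 + 42940}} = \frac{1}{-243 + \frac{11170}{27050}} = \frac{1}{-243 + 11170 \cdot \frac{1}{27050}} = \frac{1}{-243 + \frac{1117}{2705}} = \frac{1}{- \frac{656198}{2705}} = - \frac{2705}{656198}$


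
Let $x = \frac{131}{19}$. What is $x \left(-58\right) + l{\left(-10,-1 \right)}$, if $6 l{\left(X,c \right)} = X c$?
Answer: $- \frac{22699}{57} \approx -398.23$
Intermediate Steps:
$l{\left(X,c \right)} = \frac{X c}{6}$
$x = \frac{131}{19}$ ($x = 131 \cdot \frac{1}{19} = \frac{131}{19} \approx 6.8947$)
$x \left(-58\right) + l{\left(-10,-1 \right)} = \frac{131}{19} \left(-58\right) + \frac{1}{6} \left(-10\right) \left(-1\right) = - \frac{7598}{19} + \frac{5}{3} = - \frac{22699}{57}$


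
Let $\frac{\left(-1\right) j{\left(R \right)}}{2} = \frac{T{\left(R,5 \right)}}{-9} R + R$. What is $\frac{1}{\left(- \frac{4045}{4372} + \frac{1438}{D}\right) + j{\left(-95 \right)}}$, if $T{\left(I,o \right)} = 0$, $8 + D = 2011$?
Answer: $\frac{8757116}{1662036841} \approx 0.0052689$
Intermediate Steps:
$D = 2003$ ($D = -8 + 2011 = 2003$)
$j{\left(R \right)} = - 2 R$ ($j{\left(R \right)} = - 2 \left(\frac{0}{-9} R + R\right) = - 2 \left(0 \left(- \frac{1}{9}\right) R + R\right) = - 2 \left(0 R + R\right) = - 2 \left(0 + R\right) = - 2 R$)
$\frac{1}{\left(- \frac{4045}{4372} + \frac{1438}{D}\right) + j{\left(-95 \right)}} = \frac{1}{\left(- \frac{4045}{4372} + \frac{1438}{2003}\right) - -190} = \frac{1}{\left(\left(-4045\right) \frac{1}{4372} + 1438 \cdot \frac{1}{2003}\right) + 190} = \frac{1}{\left(- \frac{4045}{4372} + \frac{1438}{2003}\right) + 190} = \frac{1}{- \frac{1815199}{8757116} + 190} = \frac{1}{\frac{1662036841}{8757116}} = \frac{8757116}{1662036841}$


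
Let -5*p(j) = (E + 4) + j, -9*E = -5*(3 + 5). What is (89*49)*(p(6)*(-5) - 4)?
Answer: 409934/9 ≈ 45548.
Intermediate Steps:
E = 40/9 (E = -(-5)*(3 + 5)/9 = -(-5)*8/9 = -⅑*(-40) = 40/9 ≈ 4.4444)
p(j) = -76/45 - j/5 (p(j) = -((40/9 + 4) + j)/5 = -(76/9 + j)/5 = -76/45 - j/5)
(89*49)*(p(6)*(-5) - 4) = (89*49)*((-76/45 - ⅕*6)*(-5) - 4) = 4361*((-76/45 - 6/5)*(-5) - 4) = 4361*(-26/9*(-5) - 4) = 4361*(130/9 - 4) = 4361*(94/9) = 409934/9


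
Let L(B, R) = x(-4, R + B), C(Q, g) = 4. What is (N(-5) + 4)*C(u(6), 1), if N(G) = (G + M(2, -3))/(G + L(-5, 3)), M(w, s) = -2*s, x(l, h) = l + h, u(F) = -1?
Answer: 172/11 ≈ 15.636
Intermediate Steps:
x(l, h) = h + l
L(B, R) = -4 + B + R (L(B, R) = (R + B) - 4 = (B + R) - 4 = -4 + B + R)
N(G) = (6 + G)/(-6 + G) (N(G) = (G - 2*(-3))/(G + (-4 - 5 + 3)) = (G + 6)/(G - 6) = (6 + G)/(-6 + G))
(N(-5) + 4)*C(u(6), 1) = ((6 - 5)/(-6 - 5) + 4)*4 = (1/(-11) + 4)*4 = (-1/11*1 + 4)*4 = (-1/11 + 4)*4 = (43/11)*4 = 172/11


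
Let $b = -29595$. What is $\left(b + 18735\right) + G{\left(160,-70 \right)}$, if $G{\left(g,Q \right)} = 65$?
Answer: $-10795$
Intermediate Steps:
$\left(b + 18735\right) + G{\left(160,-70 \right)} = \left(-29595 + 18735\right) + 65 = -10860 + 65 = -10795$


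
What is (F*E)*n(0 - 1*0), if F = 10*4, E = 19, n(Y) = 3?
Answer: 2280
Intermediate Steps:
F = 40
(F*E)*n(0 - 1*0) = (40*19)*3 = 760*3 = 2280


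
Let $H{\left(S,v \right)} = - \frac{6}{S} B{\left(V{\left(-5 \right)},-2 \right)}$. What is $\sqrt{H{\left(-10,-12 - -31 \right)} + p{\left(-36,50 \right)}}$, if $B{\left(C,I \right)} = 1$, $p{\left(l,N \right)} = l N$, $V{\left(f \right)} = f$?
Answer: $\frac{i \sqrt{44985}}{5} \approx 42.419 i$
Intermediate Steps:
$p{\left(l,N \right)} = N l$
$H{\left(S,v \right)} = - \frac{6}{S}$ ($H{\left(S,v \right)} = - \frac{6}{S} 1 = - \frac{6}{S}$)
$\sqrt{H{\left(-10,-12 - -31 \right)} + p{\left(-36,50 \right)}} = \sqrt{- \frac{6}{-10} + 50 \left(-36\right)} = \sqrt{\left(-6\right) \left(- \frac{1}{10}\right) - 1800} = \sqrt{\frac{3}{5} - 1800} = \sqrt{- \frac{8997}{5}} = \frac{i \sqrt{44985}}{5}$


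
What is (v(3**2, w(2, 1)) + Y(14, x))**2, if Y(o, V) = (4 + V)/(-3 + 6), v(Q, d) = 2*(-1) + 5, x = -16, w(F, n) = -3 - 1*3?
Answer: 1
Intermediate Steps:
w(F, n) = -6 (w(F, n) = -3 - 3 = -6)
v(Q, d) = 3 (v(Q, d) = -2 + 5 = 3)
Y(o, V) = 4/3 + V/3 (Y(o, V) = (4 + V)/3 = (4 + V)*(1/3) = 4/3 + V/3)
(v(3**2, w(2, 1)) + Y(14, x))**2 = (3 + (4/3 + (1/3)*(-16)))**2 = (3 + (4/3 - 16/3))**2 = (3 - 4)**2 = (-1)**2 = 1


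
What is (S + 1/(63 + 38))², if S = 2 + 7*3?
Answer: 5400976/10201 ≈ 529.46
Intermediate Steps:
S = 23 (S = 2 + 21 = 23)
(S + 1/(63 + 38))² = (23 + 1/(63 + 38))² = (23 + 1/101)² = (2324/101)² = 5400976/10201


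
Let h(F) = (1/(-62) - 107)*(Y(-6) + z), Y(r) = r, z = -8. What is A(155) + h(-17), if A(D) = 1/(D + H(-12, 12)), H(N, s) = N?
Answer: 6641666/4433 ≈ 1498.2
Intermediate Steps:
h(F) = 46445/31 (h(F) = (1/(-62) - 107)*(-6 - 8) = (-1/62 - 107)*(-14) = -6635/62*(-14) = 46445/31)
A(D) = 1/(-12 + D) (A(D) = 1/(D - 12) = 1/(-12 + D))
A(155) + h(-17) = 1/(-12 + 155) + 46445/31 = 1/143 + 46445/31 = 6641666/4433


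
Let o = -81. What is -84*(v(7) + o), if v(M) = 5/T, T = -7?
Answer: 6864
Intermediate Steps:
v(M) = -5/7 (v(M) = 5/(-7) = 5*(-1/7) = -5/7)
-84*(v(7) + o) = -84*(-5/7 - 81) = -84*(-572/7) = 6864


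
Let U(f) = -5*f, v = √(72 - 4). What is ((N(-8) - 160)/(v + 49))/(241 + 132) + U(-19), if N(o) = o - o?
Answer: 82662015/870209 + 320*√17/870209 ≈ 94.993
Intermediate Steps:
v = 2*√17 (v = √68 = 2*√17 ≈ 8.2462)
N(o) = 0
((N(-8) - 160)/(v + 49))/(241 + 132) + U(-19) = ((0 - 160)/(2*√17 + 49))/(241 + 132) - 5*(-19) = -160/(49 + 2*√17)/373 + 95 = -160/(49 + 2*√17)*(1/373) + 95 = -160/(373*(49 + 2*√17)) + 95 = 95 - 160/(373*(49 + 2*√17))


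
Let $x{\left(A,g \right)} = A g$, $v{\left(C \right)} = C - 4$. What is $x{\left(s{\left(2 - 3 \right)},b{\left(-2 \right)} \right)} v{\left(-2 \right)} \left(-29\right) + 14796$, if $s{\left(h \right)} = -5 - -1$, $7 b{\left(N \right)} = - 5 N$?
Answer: $\frac{96612}{7} \approx 13802.0$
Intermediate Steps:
$b{\left(N \right)} = - \frac{5 N}{7}$ ($b{\left(N \right)} = \frac{\left(-5\right) N}{7} = - \frac{5 N}{7}$)
$s{\left(h \right)} = -4$ ($s{\left(h \right)} = -5 + 1 = -4$)
$v{\left(C \right)} = -4 + C$
$x{\left(s{\left(2 - 3 \right)},b{\left(-2 \right)} \right)} v{\left(-2 \right)} \left(-29\right) + 14796 = - 4 \left(\left(- \frac{5}{7}\right) \left(-2\right)\right) \left(-4 - 2\right) \left(-29\right) + 14796 = \left(-4\right) \frac{10}{7} \left(-6\right) \left(-29\right) + 14796 = \left(- \frac{40}{7}\right) \left(-6\right) \left(-29\right) + 14796 = \frac{240}{7} \left(-29\right) + 14796 = - \frac{6960}{7} + 14796 = \frac{96612}{7}$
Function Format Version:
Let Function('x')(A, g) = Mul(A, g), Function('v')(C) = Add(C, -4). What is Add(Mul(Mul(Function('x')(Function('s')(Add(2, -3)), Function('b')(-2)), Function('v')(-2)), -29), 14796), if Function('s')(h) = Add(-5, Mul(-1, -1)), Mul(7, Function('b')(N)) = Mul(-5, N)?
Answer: Rational(96612, 7) ≈ 13802.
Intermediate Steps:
Function('b')(N) = Mul(Rational(-5, 7), N) (Function('b')(N) = Mul(Rational(1, 7), Mul(-5, N)) = Mul(Rational(-5, 7), N))
Function('s')(h) = -4 (Function('s')(h) = Add(-5, 1) = -4)
Function('v')(C) = Add(-4, C)
Add(Mul(Mul(Function('x')(Function('s')(Add(2, -3)), Function('b')(-2)), Function('v')(-2)), -29), 14796) = Add(Mul(Mul(Mul(-4, Mul(Rational(-5, 7), -2)), Add(-4, -2)), -29), 14796) = Add(Mul(Mul(Mul(-4, Rational(10, 7)), -6), -29), 14796) = Add(Mul(Mul(Rational(-40, 7), -6), -29), 14796) = Add(Mul(Rational(240, 7), -29), 14796) = Add(Rational(-6960, 7), 14796) = Rational(96612, 7)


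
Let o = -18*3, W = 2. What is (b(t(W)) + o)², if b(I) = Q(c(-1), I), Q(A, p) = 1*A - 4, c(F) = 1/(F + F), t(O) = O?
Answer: 13689/4 ≈ 3422.3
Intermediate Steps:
c(F) = 1/(2*F)
Q(A, p) = -4 + A (Q(A, p) = A - 4 = -4 + A)
b(I) = -9/2 (b(I) = -4 + (½)/(-1) = -4 + (½)*(-1) = -4 - ½ = -9/2)
o = -54
(b(t(W)) + o)² = (-9/2 - 54)² = (-117/2)² = 13689/4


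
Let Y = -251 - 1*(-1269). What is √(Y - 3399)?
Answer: I*√2381 ≈ 48.795*I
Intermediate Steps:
Y = 1018 (Y = -251 + 1269 = 1018)
√(Y - 3399) = √(1018 - 3399) = √(-2381) = I*√2381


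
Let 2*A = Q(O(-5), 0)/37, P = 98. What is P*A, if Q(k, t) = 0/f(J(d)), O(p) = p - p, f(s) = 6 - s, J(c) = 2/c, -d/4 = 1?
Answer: 0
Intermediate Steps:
d = -4 (d = -4*1 = -4)
O(p) = 0
Q(k, t) = 0 (Q(k, t) = 0/(6 - 2/(-4)) = 0/(6 - 2*(-1)/4) = 0/(6 - 1*(-½)) = 0/(6 + ½) = 0/(13/2) = 0*(2/13) = 0)
A = 0 (A = (0/37)/2 = (0*(1/37))/2 = (½)*0 = 0)
P*A = 98*0 = 0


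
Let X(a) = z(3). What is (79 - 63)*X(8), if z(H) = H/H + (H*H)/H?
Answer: 64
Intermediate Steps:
z(H) = 1 + H (z(H) = 1 + H²/H = 1 + H)
X(a) = 4 (X(a) = 1 + 3 = 4)
(79 - 63)*X(8) = (79 - 63)*4 = 16*4 = 64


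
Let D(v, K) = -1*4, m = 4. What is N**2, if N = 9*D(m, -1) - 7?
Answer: 1849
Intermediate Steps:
D(v, K) = -4
N = -43 (N = 9*(-4) - 7 = -36 - 7 = -43)
N**2 = (-43)**2 = 1849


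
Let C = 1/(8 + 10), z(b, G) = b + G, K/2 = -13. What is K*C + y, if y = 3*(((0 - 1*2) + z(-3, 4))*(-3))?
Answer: 68/9 ≈ 7.5556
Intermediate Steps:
K = -26 (K = 2*(-13) = -26)
z(b, G) = G + b
C = 1/18 ≈ 0.055556
y = 9 (y = 3*(((0 - 1*2) + (4 - 3))*(-3)) = 3*(((0 - 2) + 1)*(-3)) = 3*((-2 + 1)*(-3)) = 3*(-1*(-3)) = 3*3 = 9)
K*C + y = -26*1/18 + 9 = -13/9 + 9 = 68/9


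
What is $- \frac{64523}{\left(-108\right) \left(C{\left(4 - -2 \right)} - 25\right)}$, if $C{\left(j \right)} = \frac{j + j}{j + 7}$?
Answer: $- \frac{838799}{33804} \approx -24.814$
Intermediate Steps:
$C{\left(j \right)} = \frac{2 j}{7 + j}$
$- \frac{64523}{\left(-108\right) \left(C{\left(4 - -2 \right)} - 25\right)} = - \frac{64523}{\left(-108\right) \left(\frac{2 \left(4 - -2\right)}{7 + \left(4 - -2\right)} - 25\right)} = - \frac{64523}{\left(-108\right) \left(\frac{2 \left(4 + 2\right)}{7 + \left(4 + 2\right)} - 25\right)} = - \frac{64523}{\left(-108\right) \left(2 \cdot 6 \frac{1}{7 + 6} - 25\right)} = - \frac{64523}{\left(-108\right) \left(2 \cdot 6 \cdot \frac{1}{13} - 25\right)} = - \frac{64523}{\left(-108\right) \left(\frac{12}{13} - 25\right)} = - \frac{64523}{\left(-108\right) \left(- \frac{313}{13}\right)} = - \frac{64523}{\frac{33804}{13}} = \left(-64523\right) \frac{13}{33804} = - \frac{838799}{33804}$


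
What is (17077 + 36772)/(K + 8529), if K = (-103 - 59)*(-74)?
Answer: 53849/20517 ≈ 2.6246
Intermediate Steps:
K = 11988 (K = -162*(-74) = 11988)
(17077 + 36772)/(K + 8529) = (17077 + 36772)/(11988 + 8529) = 53849/20517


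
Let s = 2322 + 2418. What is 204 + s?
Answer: 4944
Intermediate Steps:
s = 4740
204 + s = 204 + 4740 = 4944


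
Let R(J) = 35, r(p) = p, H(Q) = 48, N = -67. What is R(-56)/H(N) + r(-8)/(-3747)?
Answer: 43843/59952 ≈ 0.73130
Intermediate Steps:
R(-56)/H(N) + r(-8)/(-3747) = 35/48 - 8/(-3747) = 35*(1/48) - 8*(-1/3747) = 35/48 + 8/3747 = 43843/59952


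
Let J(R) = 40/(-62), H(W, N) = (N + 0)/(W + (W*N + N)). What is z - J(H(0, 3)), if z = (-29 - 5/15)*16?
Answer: -43588/93 ≈ -468.69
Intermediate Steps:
H(W, N) = N/(N + W + N*W) (H(W, N) = N/(W + (N*W + N)) = N/(W + (N + N*W)) = N/(N + W + N*W))
z = -1408/3 (z = (-29 - 5*1/15)*16 = (-29 - 1/3)*16 = -88/3*16 = -1408/3 ≈ -469.33)
J(R) = -20/31 (J(R) = 40*(-1/62) = -20/31)
z - J(H(0, 3)) = -1408/3 - 1*(-20/31) = -1408/3 + 20/31 = -43588/93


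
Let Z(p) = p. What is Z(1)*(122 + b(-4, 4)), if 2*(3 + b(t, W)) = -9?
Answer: 229/2 ≈ 114.50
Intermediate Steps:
b(t, W) = -15/2 (b(t, W) = -3 + (½)*(-9) = -3 - 9/2 = -15/2)
Z(1)*(122 + b(-4, 4)) = 1*(122 - 15/2) = 1*(229/2) = 229/2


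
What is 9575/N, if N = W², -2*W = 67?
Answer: 38300/4489 ≈ 8.5320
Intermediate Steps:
W = -67/2 (W = -½*67 = -67/2 ≈ -33.500)
N = 4489/4 (N = (-67/2)² = 4489/4 ≈ 1122.3)
9575/N = 9575/(4489/4) = 9575*(4/4489) = 38300/4489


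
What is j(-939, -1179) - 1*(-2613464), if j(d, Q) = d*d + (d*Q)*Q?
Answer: -1301753314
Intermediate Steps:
j(d, Q) = d² + d*Q² (j(d, Q) = d² + (Q*d)*Q = d² + d*Q²)
j(-939, -1179) - 1*(-2613464) = -939*(-939 + (-1179)²) - 1*(-2613464) = -939*(-939 + 1390041) + 2613464 = -939*1389102 + 2613464 = -1304366778 + 2613464 = -1301753314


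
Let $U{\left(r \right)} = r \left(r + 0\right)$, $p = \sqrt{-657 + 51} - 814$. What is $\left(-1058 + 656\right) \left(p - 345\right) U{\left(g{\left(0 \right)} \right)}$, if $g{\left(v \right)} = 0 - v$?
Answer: $0$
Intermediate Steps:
$g{\left(v \right)} = - v$
$p = -814 + i \sqrt{606}$ ($p = \sqrt{-606} - 814 = i \sqrt{606} - 814 = -814 + i \sqrt{606} \approx -814.0 + 24.617 i$)
$U{\left(r \right)} = r^{2}$ ($U{\left(r \right)} = r r = r^{2}$)
$\left(-1058 + 656\right) \left(p - 345\right) U{\left(g{\left(0 \right)} \right)} = \left(-1058 + 656\right) \left(\left(-814 + i \sqrt{606}\right) - 345\right) \left(\left(-1\right) 0\right)^{2} = - 402 \left(-1159 + i \sqrt{606}\right) 0^{2} = \left(465918 - 402 i \sqrt{606}\right) 0 = 0$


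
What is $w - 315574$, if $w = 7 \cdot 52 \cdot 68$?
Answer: $-290822$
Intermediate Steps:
$w = 24752$ ($w = 364 \cdot 68 = 24752$)
$w - 315574 = 24752 - 315574 = -290822$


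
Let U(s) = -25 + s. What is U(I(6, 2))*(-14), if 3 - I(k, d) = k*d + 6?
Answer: 560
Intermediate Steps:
I(k, d) = -3 - d*k (I(k, d) = 3 - (k*d + 6) = 3 - (d*k + 6) = 3 - (6 + d*k) = 3 + (-6 - d*k) = -3 - d*k)
U(I(6, 2))*(-14) = (-25 + (-3 - 1*2*6))*(-14) = (-25 + (-3 - 12))*(-14) = (-25 - 15)*(-14) = -40*(-14) = 560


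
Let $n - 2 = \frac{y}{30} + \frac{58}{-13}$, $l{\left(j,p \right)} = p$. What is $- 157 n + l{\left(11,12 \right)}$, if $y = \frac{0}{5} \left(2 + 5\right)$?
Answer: $\frac{5180}{13} \approx 398.46$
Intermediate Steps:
$y = 0$ ($y = 0 \cdot \frac{1}{5} \cdot 7 = 0 \cdot 7 = 0$)
$n = - \frac{32}{13}$ ($n = 2 + \left(\frac{0}{30} + \frac{58}{-13}\right) = 2 + \left(0 \cdot \frac{1}{30} + 58 \left(- \frac{1}{13}\right)\right) = 2 + \left(0 - \frac{58}{13}\right) = 2 - \frac{58}{13} = - \frac{32}{13} \approx -2.4615$)
$- 157 n + l{\left(11,12 \right)} = \left(-157\right) \left(- \frac{32}{13}\right) + 12 = \frac{5024}{13} + 12 = \frac{5180}{13}$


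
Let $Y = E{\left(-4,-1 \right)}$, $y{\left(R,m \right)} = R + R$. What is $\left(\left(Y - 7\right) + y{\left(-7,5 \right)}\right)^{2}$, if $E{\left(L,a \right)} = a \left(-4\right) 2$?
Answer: $169$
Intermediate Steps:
$y{\left(R,m \right)} = 2 R$
$E{\left(L,a \right)} = - 8 a$ ($E{\left(L,a \right)} = - 4 a 2 = - 8 a$)
$Y = 8$ ($Y = \left(-8\right) \left(-1\right) = 8$)
$\left(\left(Y - 7\right) + y{\left(-7,5 \right)}\right)^{2} = \left(\left(8 - 7\right) + 2 \left(-7\right)\right)^{2} = \left(1 - 14\right)^{2} = \left(-13\right)^{2} = 169$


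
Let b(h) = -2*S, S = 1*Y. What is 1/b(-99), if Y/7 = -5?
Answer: 1/70 ≈ 0.014286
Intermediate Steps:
Y = -35 (Y = 7*(-5) = -35)
S = -35 (S = 1*(-35) = -35)
b(h) = 70 (b(h) = -2*(-35) = 70)
1/b(-99) = 1/70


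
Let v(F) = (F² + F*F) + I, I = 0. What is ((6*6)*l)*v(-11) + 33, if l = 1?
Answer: 8745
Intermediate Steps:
v(F) = 2*F² (v(F) = (F² + F*F) + 0 = (F² + F²) + 0 = 2*F² + 0 = 2*F²)
((6*6)*l)*v(-11) + 33 = ((6*6)*1)*(2*(-11)²) + 33 = (36*1)*(2*121) + 33 = 36*242 + 33 = 8712 + 33 = 8745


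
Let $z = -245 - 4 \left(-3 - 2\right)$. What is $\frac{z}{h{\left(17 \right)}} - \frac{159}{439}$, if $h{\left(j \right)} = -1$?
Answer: $\frac{98616}{439} \approx 224.64$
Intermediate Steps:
$z = -225$ ($z = -245 - 4 \left(-5\right) = -245 - -20 = -245 + 20 = -225$)
$\frac{z}{h{\left(17 \right)}} - \frac{159}{439} = - \frac{225}{-1} - \frac{159}{439} = \left(-225\right) \left(-1\right) - \frac{159}{439} = 225 - \frac{159}{439} = \frac{98616}{439}$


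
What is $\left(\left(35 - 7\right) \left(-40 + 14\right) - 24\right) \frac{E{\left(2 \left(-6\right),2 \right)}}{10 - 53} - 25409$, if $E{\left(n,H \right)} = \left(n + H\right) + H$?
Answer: $- \frac{1098603}{43} \approx -25549.0$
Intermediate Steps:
$E{\left(n,H \right)} = n + 2 H$ ($E{\left(n,H \right)} = \left(H + n\right) + H = n + 2 H$)
$\left(\left(35 - 7\right) \left(-40 + 14\right) - 24\right) \frac{E{\left(2 \left(-6\right),2 \right)}}{10 - 53} - 25409 = \left(\left(35 - 7\right) \left(-40 + 14\right) - 24\right) \frac{2 \left(-6\right) + 2 \cdot 2}{10 - 53} - 25409 = \left(28 \left(-26\right) - 24\right) \frac{-12 + 4}{-43} - 25409 = \left(-728 - 24\right) \left(\left(-8\right) \left(- \frac{1}{43}\right)\right) - 25409 = \left(-752\right) \frac{8}{43} - 25409 = - \frac{6016}{43} - 25409 = - \frac{1098603}{43}$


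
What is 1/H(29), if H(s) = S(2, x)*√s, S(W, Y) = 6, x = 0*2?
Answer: √29/174 ≈ 0.030949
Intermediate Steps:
x = 0
H(s) = 6*√s
1/H(29) = 1/(6*√29) = √29/174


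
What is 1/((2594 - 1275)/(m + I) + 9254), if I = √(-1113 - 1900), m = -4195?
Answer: 162874472447/1507189165485229 + 1319*I*√3013/1507189165485229 ≈ 0.00010807 + 4.8037e-11*I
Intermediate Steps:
I = I*√3013 (I = √(-3013) = I*√3013 ≈ 54.891*I)
1/((2594 - 1275)/(m + I) + 9254) = 1/((2594 - 1275)/(-4195 + I*√3013) + 9254) = 1/(1319/(-4195 + I*√3013) + 9254) = 1/(9254 + 1319/(-4195 + I*√3013))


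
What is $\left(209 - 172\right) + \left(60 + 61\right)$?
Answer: $158$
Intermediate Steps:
$\left(209 - 172\right) + \left(60 + 61\right) = \left(209 - 172\right) + 121 = 37 + 121 = 158$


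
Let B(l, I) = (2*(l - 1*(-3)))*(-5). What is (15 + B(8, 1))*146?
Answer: -13870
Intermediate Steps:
B(l, I) = -30 - 10*l (B(l, I) = (2*(l + 3))*(-5) = (2*(3 + l))*(-5) = (6 + 2*l)*(-5) = -30 - 10*l)
(15 + B(8, 1))*146 = (15 + (-30 - 10*8))*146 = (15 + (-30 - 80))*146 = (15 - 110)*146 = -95*146 = -13870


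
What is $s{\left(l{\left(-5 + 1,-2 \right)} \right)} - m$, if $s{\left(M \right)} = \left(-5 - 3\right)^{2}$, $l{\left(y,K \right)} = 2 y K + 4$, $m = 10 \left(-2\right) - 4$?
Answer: $88$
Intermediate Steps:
$m = -24$ ($m = -20 - 4 = -24$)
$l{\left(y,K \right)} = 4 + 2 K y$ ($l{\left(y,K \right)} = 2 K y + 4 = 4 + 2 K y$)
$s{\left(M \right)} = 64$ ($s{\left(M \right)} = \left(-8\right)^{2} = 64$)
$s{\left(l{\left(-5 + 1,-2 \right)} \right)} - m = 64 - -24 = 64 + 24 = 88$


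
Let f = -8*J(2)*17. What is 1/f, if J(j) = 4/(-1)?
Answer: 1/544 ≈ 0.0018382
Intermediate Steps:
J(j) = -4 (J(j) = 4*(-1) = -4)
f = 544 (f = -8*(-4)*17 = 32*17 = 544)
1/f = 1/544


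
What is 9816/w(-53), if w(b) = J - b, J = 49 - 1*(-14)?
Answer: 2454/29 ≈ 84.621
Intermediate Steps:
J = 63 (J = 49 + 14 = 63)
w(b) = 63 - b
9816/w(-53) = 9816/(63 - 1*(-53)) = 9816/(63 + 53) = 9816/116 = 9816*(1/116) = 2454/29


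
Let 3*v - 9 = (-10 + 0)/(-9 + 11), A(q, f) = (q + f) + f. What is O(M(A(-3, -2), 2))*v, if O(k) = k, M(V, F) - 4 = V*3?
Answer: -68/3 ≈ -22.667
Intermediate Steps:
A(q, f) = q + 2*f (A(q, f) = (f + q) + f = q + 2*f)
M(V, F) = 4 + 3*V (M(V, F) = 4 + V*3 = 4 + 3*V)
v = 4/3 (v = 3 + ((-10 + 0)/(-9 + 11))/3 = 3 + (-10/2)/3 = 3 + (-10*½)/3 = 3 + (⅓)*(-5) = 3 - 5/3 = 4/3 ≈ 1.3333)
O(M(A(-3, -2), 2))*v = (4 + 3*(-3 + 2*(-2)))*(4/3) = (4 + 3*(-3 - 4))*(4/3) = (4 + 3*(-7))*(4/3) = (4 - 21)*(4/3) = -17*4/3 = -68/3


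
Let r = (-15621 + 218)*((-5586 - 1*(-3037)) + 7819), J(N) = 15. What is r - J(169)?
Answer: -81173825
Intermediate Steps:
r = -81173810 (r = -15403*((-5586 + 3037) + 7819) = -15403*(-2549 + 7819) = -15403*5270 = -81173810)
r - J(169) = -81173810 - 1*15 = -81173810 - 15 = -81173825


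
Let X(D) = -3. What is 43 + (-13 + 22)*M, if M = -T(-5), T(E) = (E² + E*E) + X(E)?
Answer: -380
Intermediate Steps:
T(E) = -3 + 2*E² (T(E) = (E² + E*E) - 3 = (E² + E²) - 3 = 2*E² - 3 = -3 + 2*E²)
M = -47 (M = -(-3 + 2*(-5)²) = -(-3 + 2*25) = -(-3 + 50) = -1*47 = -47)
43 + (-13 + 22)*M = 43 + (-13 + 22)*(-47) = 43 + 9*(-47) = 43 - 423 = -380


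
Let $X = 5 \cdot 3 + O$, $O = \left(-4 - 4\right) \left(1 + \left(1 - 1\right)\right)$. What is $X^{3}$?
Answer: $343$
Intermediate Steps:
$O = -8$ ($O = - 8 \left(1 + 0\right) = \left(-8\right) 1 = -8$)
$X = 7$ ($X = 5 \cdot 3 - 8 = 15 - 8 = 7$)
$X^{3} = 7^{3} = 343$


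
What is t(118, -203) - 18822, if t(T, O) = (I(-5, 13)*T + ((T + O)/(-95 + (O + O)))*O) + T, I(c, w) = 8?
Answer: -8915015/501 ≈ -17794.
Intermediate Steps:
t(T, O) = 9*T + O*(O + T)/(-95 + 2*O) (t(T, O) = (8*T + ((T + O)/(-95 + (O + O)))*O) + T = (8*T + ((O + T)/(-95 + 2*O))*O) + T = (8*T + O*(O + T)/(-95 + 2*O)) + T = 9*T + O*(O + T)/(-95 + 2*O))
t(118, -203) - 18822 = ((-203)² - 855*118 + 19*(-203)*118)/(-95 + 2*(-203)) - 18822 = (41209 - 100890 - 455126)/(-95 - 406) - 18822 = -514807/(-501) - 18822 = -1/501*(-514807) - 18822 = 514807/501 - 18822 = -8915015/501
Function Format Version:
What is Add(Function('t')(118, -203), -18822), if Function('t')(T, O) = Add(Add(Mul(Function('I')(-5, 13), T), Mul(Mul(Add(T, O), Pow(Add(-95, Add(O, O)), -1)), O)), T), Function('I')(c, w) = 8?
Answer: Rational(-8915015, 501) ≈ -17794.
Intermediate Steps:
Function('t')(T, O) = Add(Mul(9, T), Mul(O, Pow(Add(-95, Mul(2, O)), -1), Add(O, T))) (Function('t')(T, O) = Add(Add(Mul(8, T), Mul(Mul(Add(T, O), Pow(Add(-95, Add(O, O)), -1)), O)), T) = Add(Add(Mul(8, T), Mul(Mul(Add(O, T), Pow(Add(-95, Mul(2, O)), -1)), O)), T) = Add(Add(Mul(8, T), Mul(Mul(Pow(Add(-95, Mul(2, O)), -1), Add(O, T)), O)), T) = Add(Add(Mul(8, T), Mul(O, Pow(Add(-95, Mul(2, O)), -1), Add(O, T))), T) = Add(Mul(9, T), Mul(O, Pow(Add(-95, Mul(2, O)), -1), Add(O, T))))
Add(Function('t')(118, -203), -18822) = Add(Mul(Pow(Add(-95, Mul(2, -203)), -1), Add(Pow(-203, 2), Mul(-855, 118), Mul(19, -203, 118))), -18822) = Add(Mul(Pow(Add(-95, -406), -1), Add(41209, -100890, -455126)), -18822) = Add(Mul(Pow(-501, -1), -514807), -18822) = Add(Mul(Rational(-1, 501), -514807), -18822) = Add(Rational(514807, 501), -18822) = Rational(-8915015, 501)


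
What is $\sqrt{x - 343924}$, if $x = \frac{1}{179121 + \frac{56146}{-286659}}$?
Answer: $\frac{i \sqrt{906746121826154821351491889}}{51346590593} \approx 586.45 i$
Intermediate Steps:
$x = \frac{286659}{51346590593}$ ($x = \frac{1}{179121 + 56146 \left(- \frac{1}{286659}\right)} = \frac{1}{179121 - \frac{56146}{286659}} = \frac{1}{\frac{51346590593}{286659}} = \frac{286659}{51346590593} \approx 5.5828 \cdot 10^{-6}$)
$\sqrt{x - 343924} = \sqrt{\frac{286659}{51346590593} - 343924} = \sqrt{- \frac{17659324822820273}{51346590593}} = \frac{i \sqrt{906746121826154821351491889}}{51346590593}$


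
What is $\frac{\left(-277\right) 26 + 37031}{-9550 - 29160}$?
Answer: $- \frac{29829}{38710} \approx -0.77058$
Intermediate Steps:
$\frac{\left(-277\right) 26 + 37031}{-9550 - 29160} = \frac{-7202 + 37031}{-38710} = 29829 \left(- \frac{1}{38710}\right) = - \frac{29829}{38710}$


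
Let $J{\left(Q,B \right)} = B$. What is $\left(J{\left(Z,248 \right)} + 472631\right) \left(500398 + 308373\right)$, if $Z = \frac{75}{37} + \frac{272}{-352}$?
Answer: $382450821709$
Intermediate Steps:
$Z = \frac{1021}{814}$ ($Z = 75 \cdot \frac{1}{37} + 272 \left(- \frac{1}{352}\right) = \frac{75}{37} - \frac{17}{22} = \frac{1021}{814} \approx 1.2543$)
$\left(J{\left(Z,248 \right)} + 472631\right) \left(500398 + 308373\right) = \left(248 + 472631\right) \left(500398 + 308373\right) = 472879 \cdot 808771 = 382450821709$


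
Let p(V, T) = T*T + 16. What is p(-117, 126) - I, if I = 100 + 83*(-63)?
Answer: 21021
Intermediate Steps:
p(V, T) = 16 + T² (p(V, T) = T² + 16 = 16 + T²)
I = -5129 (I = 100 - 5229 = -5129)
p(-117, 126) - I = (16 + 126²) - 1*(-5129) = (16 + 15876) + 5129 = 15892 + 5129 = 21021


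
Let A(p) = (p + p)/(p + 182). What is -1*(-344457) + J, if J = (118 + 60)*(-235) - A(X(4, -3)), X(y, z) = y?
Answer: 28144307/93 ≈ 3.0263e+5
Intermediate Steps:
A(p) = 2*p/(182 + p) (A(p) = (2*p)/(182 + p) = 2*p/(182 + p))
J = -3890194/93 (J = (118 + 60)*(-235) - 2*4/(182 + 4) = 178*(-235) - 2*4/186 = -41830 - 2*4/186 = -41830 - 1*4/93 = -41830 - 4/93 = -3890194/93 ≈ -41830.)
-1*(-344457) + J = -1*(-344457) - 3890194/93 = 344457 - 3890194/93 = 28144307/93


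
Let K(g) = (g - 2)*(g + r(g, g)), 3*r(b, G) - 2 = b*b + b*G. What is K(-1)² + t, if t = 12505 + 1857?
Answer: 14363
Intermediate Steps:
r(b, G) = ⅔ + b²/3 + G*b/3 (r(b, G) = ⅔ + (b*b + b*G)/3 = ⅔ + (b² + G*b)/3 = ⅔ + (b²/3 + G*b/3) = ⅔ + b²/3 + G*b/3)
K(g) = (-2 + g)*(⅔ + g + 2*g²/3) (K(g) = (g - 2)*(g + (⅔ + g²/3 + g*g/3)) = (-2 + g)*(g + (⅔ + g²/3 + g²/3)) = (-2 + g)*(g + (⅔ + 2*g²/3)) = (-2 + g)*(⅔ + g + 2*g²/3))
t = 14362
K(-1)² + t = (-4/3 - 4/3*(-1) - ⅓*(-1)² + (⅔)*(-1)³)² + 14362 = (-4/3 + 4/3 - ⅓*1 + (⅔)*(-1))² + 14362 = (-4/3 + 4/3 - ⅓ - ⅔)² + 14362 = (-1)² + 14362 = 1 + 14362 = 14363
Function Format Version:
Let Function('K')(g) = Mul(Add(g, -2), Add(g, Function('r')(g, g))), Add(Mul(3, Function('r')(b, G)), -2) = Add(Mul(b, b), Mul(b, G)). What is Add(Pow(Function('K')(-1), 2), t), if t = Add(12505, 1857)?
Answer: 14363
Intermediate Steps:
Function('r')(b, G) = Add(Rational(2, 3), Mul(Rational(1, 3), Pow(b, 2)), Mul(Rational(1, 3), G, b)) (Function('r')(b, G) = Add(Rational(2, 3), Mul(Rational(1, 3), Add(Mul(b, b), Mul(b, G)))) = Add(Rational(2, 3), Mul(Rational(1, 3), Add(Pow(b, 2), Mul(G, b)))) = Add(Rational(2, 3), Add(Mul(Rational(1, 3), Pow(b, 2)), Mul(Rational(1, 3), G, b))) = Add(Rational(2, 3), Mul(Rational(1, 3), Pow(b, 2)), Mul(Rational(1, 3), G, b)))
Function('K')(g) = Mul(Add(-2, g), Add(Rational(2, 3), g, Mul(Rational(2, 3), Pow(g, 2)))) (Function('K')(g) = Mul(Add(g, -2), Add(g, Add(Rational(2, 3), Mul(Rational(1, 3), Pow(g, 2)), Mul(Rational(1, 3), g, g)))) = Mul(Add(-2, g), Add(g, Add(Rational(2, 3), Mul(Rational(1, 3), Pow(g, 2)), Mul(Rational(1, 3), Pow(g, 2))))) = Mul(Add(-2, g), Add(g, Add(Rational(2, 3), Mul(Rational(2, 3), Pow(g, 2))))) = Mul(Add(-2, g), Add(Rational(2, 3), g, Mul(Rational(2, 3), Pow(g, 2)))))
t = 14362
Add(Pow(Function('K')(-1), 2), t) = Add(Pow(Add(Rational(-4, 3), Mul(Rational(-4, 3), -1), Mul(Rational(-1, 3), Pow(-1, 2)), Mul(Rational(2, 3), Pow(-1, 3))), 2), 14362) = Add(Pow(Add(Rational(-4, 3), Rational(4, 3), Mul(Rational(-1, 3), 1), Mul(Rational(2, 3), -1)), 2), 14362) = Add(Pow(Add(Rational(-4, 3), Rational(4, 3), Rational(-1, 3), Rational(-2, 3)), 2), 14362) = Add(Pow(-1, 2), 14362) = Add(1, 14362) = 14363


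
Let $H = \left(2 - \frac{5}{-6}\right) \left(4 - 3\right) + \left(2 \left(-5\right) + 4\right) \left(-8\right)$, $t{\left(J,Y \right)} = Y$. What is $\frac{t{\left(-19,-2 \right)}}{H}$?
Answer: $- \frac{12}{305} \approx -0.039344$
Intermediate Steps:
$H = \frac{305}{6}$ ($H = \left(2 - - \frac{5}{6}\right) 1 + \left(-10 + 4\right) \left(-8\right) = \left(2 + \frac{5}{6}\right) 1 - -48 = \frac{17}{6} \cdot 1 + 48 = \frac{17}{6} + 48 = \frac{305}{6} \approx 50.833$)
$\frac{t{\left(-19,-2 \right)}}{H} = - \frac{2}{\frac{305}{6}} = \left(-2\right) \frac{6}{305} = - \frac{12}{305}$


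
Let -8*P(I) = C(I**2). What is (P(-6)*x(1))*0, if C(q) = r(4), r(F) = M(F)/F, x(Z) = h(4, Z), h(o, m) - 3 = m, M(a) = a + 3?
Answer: 0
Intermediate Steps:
M(a) = 3 + a
h(o, m) = 3 + m
x(Z) = 3 + Z
r(F) = (3 + F)/F
C(q) = 7/4 (C(q) = (3 + 4)/4 = (1/4)*7 = 7/4)
P(I) = -7/32 (P(I) = -1/8*7/4 = -7/32)
(P(-6)*x(1))*0 = -7*(3 + 1)/32*0 = -7/32*4*0 = -7/8*0 = 0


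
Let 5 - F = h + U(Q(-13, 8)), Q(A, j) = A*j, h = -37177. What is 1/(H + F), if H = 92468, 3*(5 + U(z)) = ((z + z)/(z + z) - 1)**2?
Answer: 1/129655 ≈ 7.7128e-6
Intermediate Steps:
U(z) = -5 (U(z) = -5 + ((z + z)/(z + z) - 1)**2/3 = -5 + ((2*z)/((2*z)) - 1)**2/3 = -5 + ((2*z)*(1/(2*z)) - 1)**2/3 = -5 + (1 - 1)**2/3 = -5 + (1/3)*0**2 = -5 + (1/3)*0 = -5 + 0 = -5)
F = 37187 (F = 5 - (-37177 - 5) = 5 - 1*(-37182) = 5 + 37182 = 37187)
1/(H + F) = 1/(92468 + 37187) = 1/129655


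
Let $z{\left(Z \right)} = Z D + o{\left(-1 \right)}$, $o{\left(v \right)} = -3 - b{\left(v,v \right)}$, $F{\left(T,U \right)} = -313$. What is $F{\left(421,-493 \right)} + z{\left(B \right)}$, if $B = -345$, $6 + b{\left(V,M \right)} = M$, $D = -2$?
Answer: $381$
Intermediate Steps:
$b{\left(V,M \right)} = -6 + M$
$o{\left(v \right)} = 3 - v$ ($o{\left(v \right)} = -3 - \left(-6 + v\right) = 3 - v$)
$z{\left(Z \right)} = 4 - 2 Z$ ($z{\left(Z \right)} = Z \left(-2\right) + \left(3 - -1\right) = - 2 Z + \left(3 + 1\right) = - 2 Z + 4 = 4 - 2 Z$)
$F{\left(421,-493 \right)} + z{\left(B \right)} = -313 + \left(4 - -690\right) = -313 + \left(4 + 690\right) = -313 + 694 = 381$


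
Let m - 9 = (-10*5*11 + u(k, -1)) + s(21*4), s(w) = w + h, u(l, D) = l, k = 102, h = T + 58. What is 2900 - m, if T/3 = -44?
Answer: 3329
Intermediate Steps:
T = -132 (T = 3*(-44) = -132)
h = -74 (h = -132 + 58 = -74)
s(w) = -74 + w (s(w) = w - 74 = -74 + w)
m = -429 (m = 9 + ((-10*5*11 + 102) + (-74 + 21*4)) = 9 + ((-50*11 + 102) + (-74 + 84)) = 9 + ((-550 + 102) + 10) = 9 + (-448 + 10) = 9 - 438 = -429)
2900 - m = 2900 - 1*(-429) = 2900 + 429 = 3329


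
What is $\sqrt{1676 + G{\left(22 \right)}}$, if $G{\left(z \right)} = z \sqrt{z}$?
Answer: $\sqrt{1676 + 22 \sqrt{22}} \approx 42.18$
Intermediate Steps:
$G{\left(z \right)} = z^{\frac{3}{2}}$
$\sqrt{1676 + G{\left(22 \right)}} = \sqrt{1676 + 22^{\frac{3}{2}}} = \sqrt{1676 + 22 \sqrt{22}}$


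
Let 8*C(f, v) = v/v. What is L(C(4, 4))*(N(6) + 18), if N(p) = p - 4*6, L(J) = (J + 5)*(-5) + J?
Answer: 0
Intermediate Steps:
C(f, v) = ⅛ (C(f, v) = (v/v)/8 = (⅛)*1 = ⅛)
L(J) = -25 - 4*J (L(J) = (5 + J)*(-5) + J = (-25 - 5*J) + J = -25 - 4*J)
N(p) = -24 + p (N(p) = p - 24 = -24 + p)
L(C(4, 4))*(N(6) + 18) = (-25 - 4*⅛)*((-24 + 6) + 18) = (-25 - ½)*(-18 + 18) = -51/2*0 = 0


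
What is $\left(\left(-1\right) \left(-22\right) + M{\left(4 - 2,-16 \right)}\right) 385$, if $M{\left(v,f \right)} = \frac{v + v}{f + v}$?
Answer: $8360$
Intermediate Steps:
$M{\left(v,f \right)} = \frac{2 v}{f + v}$
$\left(\left(-1\right) \left(-22\right) + M{\left(4 - 2,-16 \right)}\right) 385 = \left(\left(-1\right) \left(-22\right) + \frac{2 \left(4 - 2\right)}{-16 + \left(4 - 2\right)}\right) 385 = \left(22 + 2 \cdot 2 \frac{1}{-16 + 2}\right) 385 = \left(22 + 2 \cdot 2 \frac{1}{-14}\right) 385 = \left(22 + 2 \cdot 2 \left(- \frac{1}{14}\right)\right) 385 = \left(22 - \frac{2}{7}\right) 385 = \frac{152}{7} \cdot 385 = 8360$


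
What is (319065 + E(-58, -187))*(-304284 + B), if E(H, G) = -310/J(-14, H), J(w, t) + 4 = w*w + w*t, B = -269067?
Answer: -91833902011725/502 ≈ -1.8294e+11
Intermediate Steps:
J(w, t) = -4 + w**2 + t*w (J(w, t) = -4 + (w*w + w*t) = -4 + (w**2 + t*w) = -4 + w**2 + t*w)
E(H, G) = -310/(192 - 14*H) (E(H, G) = -310/(-4 + (-14)**2 + H*(-14)) = -310/(-4 + 196 - 14*H) = -310/(192 - 14*H))
(319065 + E(-58, -187))*(-304284 + B) = (319065 + 155/(-96 + 7*(-58)))*(-304284 - 269067) = (319065 + 155/(-96 - 406))*(-573351) = (319065 + 155/(-502))*(-573351) = (319065 + 155*(-1/502))*(-573351) = (319065 - 155/502)*(-573351) = (160170475/502)*(-573351) = -91833902011725/502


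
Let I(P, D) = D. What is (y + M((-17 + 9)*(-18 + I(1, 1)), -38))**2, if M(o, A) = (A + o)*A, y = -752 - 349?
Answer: 23280625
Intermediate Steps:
y = -1101
M(o, A) = A*(A + o)
(y + M((-17 + 9)*(-18 + I(1, 1)), -38))**2 = (-1101 - 38*(-38 + (-17 + 9)*(-18 + 1)))**2 = (-1101 - 38*(-38 - 8*(-17)))**2 = (-1101 - 38*(-38 + 136))**2 = (-1101 - 38*98)**2 = (-1101 - 3724)**2 = (-4825)**2 = 23280625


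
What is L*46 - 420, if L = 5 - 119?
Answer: -5664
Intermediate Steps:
L = -114
L*46 - 420 = -114*46 - 420 = -5244 - 420 = -5664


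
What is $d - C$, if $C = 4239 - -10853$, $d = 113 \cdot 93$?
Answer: $-4583$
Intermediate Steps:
$d = 10509$
$C = 15092$ ($C = 4239 + 10853 = 15092$)
$d - C = 10509 - 15092 = -4583$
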